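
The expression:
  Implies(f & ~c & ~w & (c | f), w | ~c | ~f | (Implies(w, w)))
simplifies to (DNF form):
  True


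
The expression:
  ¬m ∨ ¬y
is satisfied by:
  {m: False, y: False}
  {y: True, m: False}
  {m: True, y: False}


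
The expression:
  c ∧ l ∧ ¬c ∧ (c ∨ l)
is never true.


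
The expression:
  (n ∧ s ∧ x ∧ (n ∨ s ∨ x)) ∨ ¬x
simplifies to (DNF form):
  (n ∧ s) ∨ ¬x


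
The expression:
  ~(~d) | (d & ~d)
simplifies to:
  d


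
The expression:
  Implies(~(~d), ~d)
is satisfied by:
  {d: False}


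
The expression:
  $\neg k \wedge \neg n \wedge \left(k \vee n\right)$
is never true.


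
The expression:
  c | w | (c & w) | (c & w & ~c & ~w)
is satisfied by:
  {c: True, w: True}
  {c: True, w: False}
  {w: True, c: False}


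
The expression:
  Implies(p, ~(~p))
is always true.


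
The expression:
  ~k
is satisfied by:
  {k: False}


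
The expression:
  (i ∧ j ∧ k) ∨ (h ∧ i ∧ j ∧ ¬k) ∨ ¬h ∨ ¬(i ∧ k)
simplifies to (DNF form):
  j ∨ ¬h ∨ ¬i ∨ ¬k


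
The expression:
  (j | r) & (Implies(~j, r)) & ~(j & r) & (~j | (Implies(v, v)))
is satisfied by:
  {j: True, r: False}
  {r: True, j: False}


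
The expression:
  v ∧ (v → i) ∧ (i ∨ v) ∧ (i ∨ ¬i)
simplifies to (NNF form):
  i ∧ v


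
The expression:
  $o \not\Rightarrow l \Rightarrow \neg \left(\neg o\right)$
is always true.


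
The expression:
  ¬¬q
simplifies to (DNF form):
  q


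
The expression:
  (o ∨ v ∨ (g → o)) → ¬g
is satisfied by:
  {o: False, g: False, v: False}
  {v: True, o: False, g: False}
  {o: True, v: False, g: False}
  {v: True, o: True, g: False}
  {g: True, v: False, o: False}


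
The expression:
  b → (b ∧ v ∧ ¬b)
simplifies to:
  ¬b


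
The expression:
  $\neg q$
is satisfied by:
  {q: False}


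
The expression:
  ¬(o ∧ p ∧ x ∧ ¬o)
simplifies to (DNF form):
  True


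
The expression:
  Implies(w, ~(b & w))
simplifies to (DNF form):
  ~b | ~w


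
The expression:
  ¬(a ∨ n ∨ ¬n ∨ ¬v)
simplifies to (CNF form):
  False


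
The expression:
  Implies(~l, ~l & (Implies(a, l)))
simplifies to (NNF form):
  l | ~a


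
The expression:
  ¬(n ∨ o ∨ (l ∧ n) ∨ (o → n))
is never true.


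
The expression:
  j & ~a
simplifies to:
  j & ~a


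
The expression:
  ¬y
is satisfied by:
  {y: False}


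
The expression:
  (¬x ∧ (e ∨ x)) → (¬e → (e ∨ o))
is always true.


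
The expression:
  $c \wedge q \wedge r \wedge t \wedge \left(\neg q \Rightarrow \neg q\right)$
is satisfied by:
  {t: True, c: True, r: True, q: True}


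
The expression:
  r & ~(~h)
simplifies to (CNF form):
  h & r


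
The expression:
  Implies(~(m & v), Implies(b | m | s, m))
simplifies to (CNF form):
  (m | ~b) & (m | ~s)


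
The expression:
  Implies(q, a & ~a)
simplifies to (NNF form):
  ~q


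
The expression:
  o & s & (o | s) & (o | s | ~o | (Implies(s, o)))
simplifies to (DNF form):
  o & s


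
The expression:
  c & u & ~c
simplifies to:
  False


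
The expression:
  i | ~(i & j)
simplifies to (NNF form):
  True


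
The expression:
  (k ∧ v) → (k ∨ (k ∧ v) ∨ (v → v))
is always true.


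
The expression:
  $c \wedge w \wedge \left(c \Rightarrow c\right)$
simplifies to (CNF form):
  $c \wedge w$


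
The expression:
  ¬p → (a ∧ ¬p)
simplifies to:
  a ∨ p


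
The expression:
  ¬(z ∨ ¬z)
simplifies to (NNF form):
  False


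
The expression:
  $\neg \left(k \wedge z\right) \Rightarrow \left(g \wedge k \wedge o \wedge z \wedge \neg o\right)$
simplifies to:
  $k \wedge z$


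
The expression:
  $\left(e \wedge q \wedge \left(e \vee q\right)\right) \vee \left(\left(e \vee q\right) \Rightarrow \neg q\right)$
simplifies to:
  $e \vee \neg q$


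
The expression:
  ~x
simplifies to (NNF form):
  ~x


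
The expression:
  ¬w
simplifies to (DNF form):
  ¬w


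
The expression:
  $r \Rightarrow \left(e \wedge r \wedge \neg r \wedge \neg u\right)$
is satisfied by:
  {r: False}


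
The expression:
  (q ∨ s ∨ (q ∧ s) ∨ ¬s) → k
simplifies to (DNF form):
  k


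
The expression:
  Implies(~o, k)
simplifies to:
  k | o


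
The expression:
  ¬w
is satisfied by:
  {w: False}


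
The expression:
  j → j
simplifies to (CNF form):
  True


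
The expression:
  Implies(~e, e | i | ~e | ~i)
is always true.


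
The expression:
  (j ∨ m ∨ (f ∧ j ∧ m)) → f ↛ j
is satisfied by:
  {f: True, j: False, m: False}
  {f: False, j: False, m: False}
  {m: True, f: True, j: False}


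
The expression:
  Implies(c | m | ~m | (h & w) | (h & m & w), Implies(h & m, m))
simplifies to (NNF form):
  True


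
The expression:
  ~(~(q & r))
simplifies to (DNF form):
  q & r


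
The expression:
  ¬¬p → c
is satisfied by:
  {c: True, p: False}
  {p: False, c: False}
  {p: True, c: True}


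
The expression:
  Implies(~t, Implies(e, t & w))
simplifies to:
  t | ~e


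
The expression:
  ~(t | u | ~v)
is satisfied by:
  {v: True, u: False, t: False}


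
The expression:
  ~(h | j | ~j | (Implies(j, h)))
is never true.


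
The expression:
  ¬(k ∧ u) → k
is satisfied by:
  {k: True}


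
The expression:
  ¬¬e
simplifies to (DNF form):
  e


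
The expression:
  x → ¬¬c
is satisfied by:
  {c: True, x: False}
  {x: False, c: False}
  {x: True, c: True}


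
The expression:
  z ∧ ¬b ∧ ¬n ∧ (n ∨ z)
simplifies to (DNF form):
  z ∧ ¬b ∧ ¬n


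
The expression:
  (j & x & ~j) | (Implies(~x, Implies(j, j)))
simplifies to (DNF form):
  True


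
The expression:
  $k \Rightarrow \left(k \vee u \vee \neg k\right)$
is always true.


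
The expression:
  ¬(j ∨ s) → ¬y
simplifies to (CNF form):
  j ∨ s ∨ ¬y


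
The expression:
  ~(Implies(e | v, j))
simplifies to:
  ~j & (e | v)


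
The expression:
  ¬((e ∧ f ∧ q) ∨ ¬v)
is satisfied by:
  {v: True, e: False, q: False, f: False}
  {f: True, v: True, e: False, q: False}
  {q: True, v: True, e: False, f: False}
  {f: True, q: True, v: True, e: False}
  {e: True, v: True, f: False, q: False}
  {f: True, e: True, v: True, q: False}
  {q: True, e: True, v: True, f: False}


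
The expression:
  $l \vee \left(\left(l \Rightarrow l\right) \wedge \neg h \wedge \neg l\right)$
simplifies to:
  $l \vee \neg h$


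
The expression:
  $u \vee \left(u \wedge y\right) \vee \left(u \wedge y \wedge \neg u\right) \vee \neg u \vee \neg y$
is always true.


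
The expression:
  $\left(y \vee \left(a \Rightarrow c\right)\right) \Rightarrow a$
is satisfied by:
  {a: True}


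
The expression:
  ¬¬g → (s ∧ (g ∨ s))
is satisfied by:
  {s: True, g: False}
  {g: False, s: False}
  {g: True, s: True}


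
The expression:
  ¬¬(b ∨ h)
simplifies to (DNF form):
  b ∨ h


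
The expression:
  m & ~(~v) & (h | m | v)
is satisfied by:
  {m: True, v: True}


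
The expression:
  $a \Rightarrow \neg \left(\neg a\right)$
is always true.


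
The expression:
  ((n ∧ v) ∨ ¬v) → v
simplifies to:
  v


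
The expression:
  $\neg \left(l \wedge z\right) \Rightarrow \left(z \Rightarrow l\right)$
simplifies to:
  $l \vee \neg z$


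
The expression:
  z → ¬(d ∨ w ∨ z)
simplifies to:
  ¬z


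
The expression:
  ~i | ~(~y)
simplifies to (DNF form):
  y | ~i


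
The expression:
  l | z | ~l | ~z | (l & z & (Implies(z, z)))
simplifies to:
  True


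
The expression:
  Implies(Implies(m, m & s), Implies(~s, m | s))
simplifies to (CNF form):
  m | s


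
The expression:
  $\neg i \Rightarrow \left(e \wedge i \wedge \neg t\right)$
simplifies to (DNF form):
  $i$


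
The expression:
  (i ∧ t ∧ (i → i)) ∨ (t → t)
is always true.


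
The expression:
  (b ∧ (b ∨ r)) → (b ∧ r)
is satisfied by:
  {r: True, b: False}
  {b: False, r: False}
  {b: True, r: True}


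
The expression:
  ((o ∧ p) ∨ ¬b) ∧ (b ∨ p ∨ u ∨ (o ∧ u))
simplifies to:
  (o ∧ p) ∨ (p ∧ ¬b) ∨ (u ∧ ¬b)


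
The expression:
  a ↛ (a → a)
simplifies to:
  False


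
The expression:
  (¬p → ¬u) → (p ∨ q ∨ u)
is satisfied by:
  {q: True, u: True, p: True}
  {q: True, u: True, p: False}
  {q: True, p: True, u: False}
  {q: True, p: False, u: False}
  {u: True, p: True, q: False}
  {u: True, p: False, q: False}
  {p: True, u: False, q: False}


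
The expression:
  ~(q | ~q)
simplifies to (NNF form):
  False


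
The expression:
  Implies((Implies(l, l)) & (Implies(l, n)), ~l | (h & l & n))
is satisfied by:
  {h: True, l: False, n: False}
  {l: False, n: False, h: False}
  {n: True, h: True, l: False}
  {n: True, l: False, h: False}
  {h: True, l: True, n: False}
  {l: True, h: False, n: False}
  {n: True, l: True, h: True}


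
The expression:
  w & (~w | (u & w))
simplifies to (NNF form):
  u & w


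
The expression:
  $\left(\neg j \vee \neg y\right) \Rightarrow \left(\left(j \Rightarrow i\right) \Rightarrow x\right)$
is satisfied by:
  {x: True, j: True, y: True, i: False}
  {x: True, j: True, y: False, i: False}
  {x: True, i: True, j: True, y: True}
  {x: True, i: True, j: True, y: False}
  {x: True, y: True, j: False, i: False}
  {x: True, y: False, j: False, i: False}
  {x: True, i: True, y: True, j: False}
  {x: True, i: True, y: False, j: False}
  {j: True, y: True, x: False, i: False}
  {j: True, x: False, y: False, i: False}
  {i: True, j: True, y: True, x: False}


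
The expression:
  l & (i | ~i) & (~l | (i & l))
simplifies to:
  i & l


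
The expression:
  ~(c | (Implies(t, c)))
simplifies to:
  t & ~c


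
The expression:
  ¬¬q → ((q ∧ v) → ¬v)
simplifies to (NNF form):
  ¬q ∨ ¬v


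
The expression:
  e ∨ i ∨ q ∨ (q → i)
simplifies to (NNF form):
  True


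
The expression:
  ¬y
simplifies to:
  ¬y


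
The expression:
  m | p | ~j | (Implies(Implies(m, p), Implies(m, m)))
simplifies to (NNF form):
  True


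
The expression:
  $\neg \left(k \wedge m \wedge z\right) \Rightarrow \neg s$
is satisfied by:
  {m: True, z: True, k: True, s: False}
  {m: True, z: True, k: False, s: False}
  {m: True, k: True, z: False, s: False}
  {m: True, k: False, z: False, s: False}
  {z: True, k: True, m: False, s: False}
  {z: True, m: False, k: False, s: False}
  {z: False, k: True, m: False, s: False}
  {z: False, m: False, k: False, s: False}
  {m: True, s: True, z: True, k: True}


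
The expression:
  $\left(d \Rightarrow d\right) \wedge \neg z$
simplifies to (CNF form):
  $\neg z$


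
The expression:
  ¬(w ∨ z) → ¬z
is always true.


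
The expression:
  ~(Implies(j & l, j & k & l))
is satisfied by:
  {j: True, l: True, k: False}


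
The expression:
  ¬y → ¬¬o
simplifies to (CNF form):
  o ∨ y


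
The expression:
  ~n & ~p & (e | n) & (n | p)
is never true.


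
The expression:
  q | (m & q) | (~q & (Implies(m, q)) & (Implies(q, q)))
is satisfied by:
  {q: True, m: False}
  {m: False, q: False}
  {m: True, q: True}


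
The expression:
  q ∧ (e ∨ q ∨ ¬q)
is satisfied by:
  {q: True}


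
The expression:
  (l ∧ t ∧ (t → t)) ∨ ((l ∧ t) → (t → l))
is always true.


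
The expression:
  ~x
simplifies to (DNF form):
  ~x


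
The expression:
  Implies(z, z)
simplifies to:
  True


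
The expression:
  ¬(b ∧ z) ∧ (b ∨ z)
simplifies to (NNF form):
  (b ∧ ¬z) ∨ (z ∧ ¬b)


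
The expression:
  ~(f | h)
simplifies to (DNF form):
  ~f & ~h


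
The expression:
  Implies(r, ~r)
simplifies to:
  ~r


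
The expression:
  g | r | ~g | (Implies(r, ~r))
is always true.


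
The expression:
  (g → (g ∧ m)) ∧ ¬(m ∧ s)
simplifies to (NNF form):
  (m ∧ ¬s) ∨ (¬g ∧ ¬m)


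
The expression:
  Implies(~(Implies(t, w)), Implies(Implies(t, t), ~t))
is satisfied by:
  {w: True, t: False}
  {t: False, w: False}
  {t: True, w: True}


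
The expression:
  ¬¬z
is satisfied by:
  {z: True}


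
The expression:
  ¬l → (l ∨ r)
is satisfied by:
  {r: True, l: True}
  {r: True, l: False}
  {l: True, r: False}


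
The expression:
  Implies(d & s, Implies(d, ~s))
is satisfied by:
  {s: False, d: False}
  {d: True, s: False}
  {s: True, d: False}


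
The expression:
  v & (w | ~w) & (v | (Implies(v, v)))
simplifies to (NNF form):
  v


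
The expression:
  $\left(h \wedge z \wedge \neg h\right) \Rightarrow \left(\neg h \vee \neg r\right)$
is always true.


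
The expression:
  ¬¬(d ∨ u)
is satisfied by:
  {d: True, u: True}
  {d: True, u: False}
  {u: True, d: False}


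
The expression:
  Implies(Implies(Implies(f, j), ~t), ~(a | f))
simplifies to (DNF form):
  (j & t) | (t & ~f) | (~a & ~f)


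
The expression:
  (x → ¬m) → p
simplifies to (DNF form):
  p ∨ (m ∧ x)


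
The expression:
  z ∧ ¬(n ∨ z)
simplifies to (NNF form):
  False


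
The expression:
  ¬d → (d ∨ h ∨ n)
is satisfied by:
  {n: True, d: True, h: True}
  {n: True, d: True, h: False}
  {n: True, h: True, d: False}
  {n: True, h: False, d: False}
  {d: True, h: True, n: False}
  {d: True, h: False, n: False}
  {h: True, d: False, n: False}


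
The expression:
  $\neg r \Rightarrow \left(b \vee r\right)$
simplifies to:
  $b \vee r$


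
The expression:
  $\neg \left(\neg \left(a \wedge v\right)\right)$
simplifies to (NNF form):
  $a \wedge v$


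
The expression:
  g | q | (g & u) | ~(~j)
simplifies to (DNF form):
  g | j | q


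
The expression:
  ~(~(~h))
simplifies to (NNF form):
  ~h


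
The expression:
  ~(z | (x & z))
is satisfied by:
  {z: False}


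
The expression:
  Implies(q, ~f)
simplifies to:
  ~f | ~q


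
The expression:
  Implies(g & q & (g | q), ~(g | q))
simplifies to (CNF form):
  ~g | ~q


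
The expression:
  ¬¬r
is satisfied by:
  {r: True}


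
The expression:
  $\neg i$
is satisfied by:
  {i: False}


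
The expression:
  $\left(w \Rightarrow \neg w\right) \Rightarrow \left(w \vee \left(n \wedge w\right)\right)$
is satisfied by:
  {w: True}


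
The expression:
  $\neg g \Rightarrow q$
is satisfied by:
  {q: True, g: True}
  {q: True, g: False}
  {g: True, q: False}


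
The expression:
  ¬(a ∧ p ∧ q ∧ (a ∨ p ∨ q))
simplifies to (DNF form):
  ¬a ∨ ¬p ∨ ¬q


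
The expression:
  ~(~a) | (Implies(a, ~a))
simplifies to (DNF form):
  True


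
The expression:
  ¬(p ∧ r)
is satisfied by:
  {p: False, r: False}
  {r: True, p: False}
  {p: True, r: False}


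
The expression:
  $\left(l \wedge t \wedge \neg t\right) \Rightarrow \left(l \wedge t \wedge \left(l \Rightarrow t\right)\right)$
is always true.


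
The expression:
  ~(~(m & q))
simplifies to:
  m & q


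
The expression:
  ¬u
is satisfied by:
  {u: False}


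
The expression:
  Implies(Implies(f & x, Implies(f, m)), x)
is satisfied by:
  {x: True}


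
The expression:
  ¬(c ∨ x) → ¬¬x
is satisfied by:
  {x: True, c: True}
  {x: True, c: False}
  {c: True, x: False}


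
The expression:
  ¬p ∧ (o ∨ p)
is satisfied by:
  {o: True, p: False}


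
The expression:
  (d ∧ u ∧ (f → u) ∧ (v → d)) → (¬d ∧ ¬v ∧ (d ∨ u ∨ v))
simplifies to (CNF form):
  ¬d ∨ ¬u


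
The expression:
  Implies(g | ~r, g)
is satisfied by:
  {r: True, g: True}
  {r: True, g: False}
  {g: True, r: False}


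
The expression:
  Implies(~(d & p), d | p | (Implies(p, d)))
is always true.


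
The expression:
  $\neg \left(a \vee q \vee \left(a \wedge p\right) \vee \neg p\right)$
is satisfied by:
  {p: True, q: False, a: False}


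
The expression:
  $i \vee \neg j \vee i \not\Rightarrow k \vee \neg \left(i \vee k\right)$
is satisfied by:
  {i: True, k: False, j: False}
  {k: False, j: False, i: False}
  {i: True, j: True, k: False}
  {j: True, k: False, i: False}
  {i: True, k: True, j: False}
  {k: True, i: False, j: False}
  {i: True, j: True, k: True}


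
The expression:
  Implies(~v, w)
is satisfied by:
  {v: True, w: True}
  {v: True, w: False}
  {w: True, v: False}


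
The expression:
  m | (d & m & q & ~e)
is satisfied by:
  {m: True}


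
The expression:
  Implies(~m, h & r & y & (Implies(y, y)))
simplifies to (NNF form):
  m | (h & r & y)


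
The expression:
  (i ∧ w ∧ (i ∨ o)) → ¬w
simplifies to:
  ¬i ∨ ¬w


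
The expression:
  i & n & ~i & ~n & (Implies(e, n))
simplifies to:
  False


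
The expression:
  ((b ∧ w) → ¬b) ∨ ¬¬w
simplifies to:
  True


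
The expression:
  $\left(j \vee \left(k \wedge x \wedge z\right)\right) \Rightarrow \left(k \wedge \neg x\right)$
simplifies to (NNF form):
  $\left(k \wedge \neg x\right) \vee \left(\neg j \wedge \neg k\right) \vee \left(\neg j \wedge \neg z\right)$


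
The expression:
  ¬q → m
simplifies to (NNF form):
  m ∨ q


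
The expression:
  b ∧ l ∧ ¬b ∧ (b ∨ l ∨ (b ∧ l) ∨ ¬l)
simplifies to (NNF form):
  False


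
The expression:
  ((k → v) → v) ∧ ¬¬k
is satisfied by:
  {k: True}


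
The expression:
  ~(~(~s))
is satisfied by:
  {s: False}


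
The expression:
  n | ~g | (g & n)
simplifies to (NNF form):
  n | ~g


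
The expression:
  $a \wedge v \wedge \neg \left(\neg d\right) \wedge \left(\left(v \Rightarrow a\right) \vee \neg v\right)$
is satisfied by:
  {a: True, d: True, v: True}


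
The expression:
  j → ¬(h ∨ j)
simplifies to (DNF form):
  ¬j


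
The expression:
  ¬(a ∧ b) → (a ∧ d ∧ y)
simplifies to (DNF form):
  (a ∧ b) ∨ (a ∧ b ∧ d) ∨ (a ∧ b ∧ y) ∨ (a ∧ d ∧ y)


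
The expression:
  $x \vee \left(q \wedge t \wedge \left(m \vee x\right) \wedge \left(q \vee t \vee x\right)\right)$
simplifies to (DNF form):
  $x \vee \left(m \wedge q \wedge t\right)$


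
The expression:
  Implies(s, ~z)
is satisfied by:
  {s: False, z: False}
  {z: True, s: False}
  {s: True, z: False}


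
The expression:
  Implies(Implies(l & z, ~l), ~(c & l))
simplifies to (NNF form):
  z | ~c | ~l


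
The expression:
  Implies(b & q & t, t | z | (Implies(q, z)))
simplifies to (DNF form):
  True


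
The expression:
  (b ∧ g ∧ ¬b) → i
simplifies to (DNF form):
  True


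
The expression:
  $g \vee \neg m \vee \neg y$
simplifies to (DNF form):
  $g \vee \neg m \vee \neg y$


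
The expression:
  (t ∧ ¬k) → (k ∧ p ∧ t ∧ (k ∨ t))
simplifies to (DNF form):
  k ∨ ¬t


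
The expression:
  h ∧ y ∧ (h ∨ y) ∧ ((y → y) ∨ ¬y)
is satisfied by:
  {h: True, y: True}


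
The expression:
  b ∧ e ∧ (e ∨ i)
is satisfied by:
  {e: True, b: True}


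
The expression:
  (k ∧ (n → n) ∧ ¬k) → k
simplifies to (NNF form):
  True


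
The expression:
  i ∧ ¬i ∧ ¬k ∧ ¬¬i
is never true.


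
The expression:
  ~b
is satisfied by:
  {b: False}


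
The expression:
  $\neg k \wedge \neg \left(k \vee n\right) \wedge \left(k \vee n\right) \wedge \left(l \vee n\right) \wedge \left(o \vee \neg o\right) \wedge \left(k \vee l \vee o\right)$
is never true.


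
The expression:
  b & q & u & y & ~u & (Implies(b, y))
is never true.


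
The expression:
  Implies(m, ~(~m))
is always true.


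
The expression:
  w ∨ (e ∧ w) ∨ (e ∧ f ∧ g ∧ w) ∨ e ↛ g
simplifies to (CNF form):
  (e ∨ w) ∧ (w ∨ ¬g)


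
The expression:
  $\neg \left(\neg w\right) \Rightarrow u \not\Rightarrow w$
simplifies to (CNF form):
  $\neg w$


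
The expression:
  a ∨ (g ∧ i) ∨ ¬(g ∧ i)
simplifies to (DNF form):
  True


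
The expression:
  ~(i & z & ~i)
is always true.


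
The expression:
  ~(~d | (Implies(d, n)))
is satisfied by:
  {d: True, n: False}


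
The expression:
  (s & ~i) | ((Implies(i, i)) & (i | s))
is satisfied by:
  {i: True, s: True}
  {i: True, s: False}
  {s: True, i: False}


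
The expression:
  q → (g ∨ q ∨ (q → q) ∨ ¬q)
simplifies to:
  True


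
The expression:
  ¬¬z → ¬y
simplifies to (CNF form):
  ¬y ∨ ¬z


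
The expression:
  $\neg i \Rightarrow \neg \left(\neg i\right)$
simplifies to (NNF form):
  $i$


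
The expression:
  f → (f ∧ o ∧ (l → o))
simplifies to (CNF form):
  o ∨ ¬f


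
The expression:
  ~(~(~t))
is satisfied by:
  {t: False}


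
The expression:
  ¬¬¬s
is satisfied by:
  {s: False}


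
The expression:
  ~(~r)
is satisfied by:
  {r: True}


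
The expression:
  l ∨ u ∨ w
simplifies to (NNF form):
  l ∨ u ∨ w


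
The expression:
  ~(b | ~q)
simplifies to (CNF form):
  q & ~b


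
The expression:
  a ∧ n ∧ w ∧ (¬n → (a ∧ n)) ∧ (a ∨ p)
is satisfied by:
  {a: True, w: True, n: True}


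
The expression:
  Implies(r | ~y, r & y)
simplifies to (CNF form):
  y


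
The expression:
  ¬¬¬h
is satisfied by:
  {h: False}


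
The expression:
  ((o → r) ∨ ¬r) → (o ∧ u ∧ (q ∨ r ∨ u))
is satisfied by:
  {u: True, o: True}


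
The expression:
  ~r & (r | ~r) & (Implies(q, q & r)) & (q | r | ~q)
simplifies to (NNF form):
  ~q & ~r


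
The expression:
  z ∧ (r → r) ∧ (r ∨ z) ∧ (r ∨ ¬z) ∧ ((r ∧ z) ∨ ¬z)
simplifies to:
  r ∧ z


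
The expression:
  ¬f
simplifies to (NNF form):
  ¬f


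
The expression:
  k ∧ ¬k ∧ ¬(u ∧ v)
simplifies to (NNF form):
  False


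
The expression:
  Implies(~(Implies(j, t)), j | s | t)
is always true.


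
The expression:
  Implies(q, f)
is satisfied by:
  {f: True, q: False}
  {q: False, f: False}
  {q: True, f: True}


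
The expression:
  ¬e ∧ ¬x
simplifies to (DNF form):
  ¬e ∧ ¬x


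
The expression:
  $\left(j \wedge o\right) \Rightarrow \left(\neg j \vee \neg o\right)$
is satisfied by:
  {o: False, j: False}
  {j: True, o: False}
  {o: True, j: False}


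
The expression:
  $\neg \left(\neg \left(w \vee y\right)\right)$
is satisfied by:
  {y: True, w: True}
  {y: True, w: False}
  {w: True, y: False}


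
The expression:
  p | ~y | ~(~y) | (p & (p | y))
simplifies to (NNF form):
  True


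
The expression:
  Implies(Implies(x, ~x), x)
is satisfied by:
  {x: True}


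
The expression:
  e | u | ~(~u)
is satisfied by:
  {e: True, u: True}
  {e: True, u: False}
  {u: True, e: False}


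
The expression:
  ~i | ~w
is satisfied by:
  {w: False, i: False}
  {i: True, w: False}
  {w: True, i: False}


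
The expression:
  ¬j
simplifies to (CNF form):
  ¬j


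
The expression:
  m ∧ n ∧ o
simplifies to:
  m ∧ n ∧ o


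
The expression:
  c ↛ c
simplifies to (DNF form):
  False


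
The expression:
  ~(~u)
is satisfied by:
  {u: True}


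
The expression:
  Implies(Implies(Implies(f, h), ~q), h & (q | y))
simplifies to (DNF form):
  (h & q) | (h & y) | (q & ~f)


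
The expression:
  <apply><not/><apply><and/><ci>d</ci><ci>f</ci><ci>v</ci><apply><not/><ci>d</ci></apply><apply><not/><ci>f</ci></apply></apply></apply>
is always true.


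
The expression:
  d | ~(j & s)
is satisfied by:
  {d: True, s: False, j: False}
  {s: False, j: False, d: False}
  {j: True, d: True, s: False}
  {j: True, s: False, d: False}
  {d: True, s: True, j: False}
  {s: True, d: False, j: False}
  {j: True, s: True, d: True}


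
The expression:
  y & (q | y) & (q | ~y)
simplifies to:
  q & y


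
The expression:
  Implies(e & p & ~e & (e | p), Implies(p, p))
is always true.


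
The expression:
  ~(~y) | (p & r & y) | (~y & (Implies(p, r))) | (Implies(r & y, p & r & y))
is always true.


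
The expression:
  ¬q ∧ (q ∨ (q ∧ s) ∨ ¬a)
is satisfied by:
  {q: False, a: False}


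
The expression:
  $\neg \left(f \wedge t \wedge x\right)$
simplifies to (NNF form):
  $\neg f \vee \neg t \vee \neg x$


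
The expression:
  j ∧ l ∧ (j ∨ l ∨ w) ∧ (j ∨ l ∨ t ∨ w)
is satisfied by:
  {j: True, l: True}


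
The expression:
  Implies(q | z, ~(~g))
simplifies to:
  g | (~q & ~z)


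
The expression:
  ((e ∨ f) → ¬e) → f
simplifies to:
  e ∨ f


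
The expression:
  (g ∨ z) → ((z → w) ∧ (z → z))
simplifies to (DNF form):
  w ∨ ¬z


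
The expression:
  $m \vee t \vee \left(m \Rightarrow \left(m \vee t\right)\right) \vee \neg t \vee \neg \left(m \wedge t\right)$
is always true.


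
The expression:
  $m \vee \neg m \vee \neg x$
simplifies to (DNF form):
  $\text{True}$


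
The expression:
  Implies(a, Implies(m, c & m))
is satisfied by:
  {c: True, m: False, a: False}
  {m: False, a: False, c: False}
  {a: True, c: True, m: False}
  {a: True, m: False, c: False}
  {c: True, m: True, a: False}
  {m: True, c: False, a: False}
  {a: True, m: True, c: True}


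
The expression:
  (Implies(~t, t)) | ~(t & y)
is always true.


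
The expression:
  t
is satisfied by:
  {t: True}


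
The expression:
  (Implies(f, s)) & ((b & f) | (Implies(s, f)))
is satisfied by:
  {f: False, s: False}
  {s: True, f: True}


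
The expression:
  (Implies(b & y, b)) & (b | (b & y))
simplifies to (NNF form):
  b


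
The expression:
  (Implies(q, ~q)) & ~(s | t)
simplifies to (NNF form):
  ~q & ~s & ~t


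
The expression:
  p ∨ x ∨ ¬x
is always true.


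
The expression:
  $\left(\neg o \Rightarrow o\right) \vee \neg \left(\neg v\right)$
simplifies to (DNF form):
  $o \vee v$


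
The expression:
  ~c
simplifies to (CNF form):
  ~c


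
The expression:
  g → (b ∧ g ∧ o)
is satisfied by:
  {o: True, b: True, g: False}
  {o: True, b: False, g: False}
  {b: True, o: False, g: False}
  {o: False, b: False, g: False}
  {o: True, g: True, b: True}


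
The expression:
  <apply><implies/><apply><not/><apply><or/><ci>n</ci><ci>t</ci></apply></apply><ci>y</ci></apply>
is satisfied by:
  {n: True, y: True, t: True}
  {n: True, y: True, t: False}
  {n: True, t: True, y: False}
  {n: True, t: False, y: False}
  {y: True, t: True, n: False}
  {y: True, t: False, n: False}
  {t: True, y: False, n: False}


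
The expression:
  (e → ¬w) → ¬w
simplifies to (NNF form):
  e ∨ ¬w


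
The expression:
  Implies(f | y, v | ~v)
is always true.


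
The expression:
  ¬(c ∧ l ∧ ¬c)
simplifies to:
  True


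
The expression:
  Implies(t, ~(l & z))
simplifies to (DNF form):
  ~l | ~t | ~z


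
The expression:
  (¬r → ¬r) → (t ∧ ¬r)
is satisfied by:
  {t: True, r: False}


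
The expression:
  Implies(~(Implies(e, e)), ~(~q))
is always true.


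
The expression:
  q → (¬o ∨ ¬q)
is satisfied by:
  {o: False, q: False}
  {q: True, o: False}
  {o: True, q: False}


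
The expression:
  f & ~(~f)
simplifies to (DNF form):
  f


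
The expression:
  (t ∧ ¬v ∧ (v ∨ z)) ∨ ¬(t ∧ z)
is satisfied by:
  {v: False, t: False, z: False}
  {z: True, v: False, t: False}
  {t: True, v: False, z: False}
  {z: True, t: True, v: False}
  {v: True, z: False, t: False}
  {z: True, v: True, t: False}
  {t: True, v: True, z: False}


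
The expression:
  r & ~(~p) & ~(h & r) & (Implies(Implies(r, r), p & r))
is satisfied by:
  {r: True, p: True, h: False}


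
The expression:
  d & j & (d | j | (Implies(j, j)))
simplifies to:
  d & j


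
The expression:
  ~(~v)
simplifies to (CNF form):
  v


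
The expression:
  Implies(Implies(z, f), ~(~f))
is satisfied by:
  {z: True, f: True}
  {z: True, f: False}
  {f: True, z: False}


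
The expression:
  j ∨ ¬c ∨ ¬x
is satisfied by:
  {j: True, c: False, x: False}
  {j: False, c: False, x: False}
  {x: True, j: True, c: False}
  {x: True, j: False, c: False}
  {c: True, j: True, x: False}
  {c: True, j: False, x: False}
  {c: True, x: True, j: True}


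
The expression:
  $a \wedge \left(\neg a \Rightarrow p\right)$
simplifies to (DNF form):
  $a$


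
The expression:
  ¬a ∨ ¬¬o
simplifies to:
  o ∨ ¬a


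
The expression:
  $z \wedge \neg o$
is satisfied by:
  {z: True, o: False}


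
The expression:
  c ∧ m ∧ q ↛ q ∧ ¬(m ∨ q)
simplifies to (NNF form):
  False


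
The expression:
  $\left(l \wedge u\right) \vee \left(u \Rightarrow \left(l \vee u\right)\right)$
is always true.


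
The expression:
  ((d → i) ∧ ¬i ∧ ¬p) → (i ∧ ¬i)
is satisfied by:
  {i: True, d: True, p: True}
  {i: True, d: True, p: False}
  {i: True, p: True, d: False}
  {i: True, p: False, d: False}
  {d: True, p: True, i: False}
  {d: True, p: False, i: False}
  {p: True, d: False, i: False}


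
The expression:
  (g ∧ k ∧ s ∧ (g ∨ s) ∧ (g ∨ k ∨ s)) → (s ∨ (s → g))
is always true.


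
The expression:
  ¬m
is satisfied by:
  {m: False}


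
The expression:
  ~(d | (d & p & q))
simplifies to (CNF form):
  ~d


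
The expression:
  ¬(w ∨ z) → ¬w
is always true.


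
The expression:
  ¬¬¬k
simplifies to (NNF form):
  ¬k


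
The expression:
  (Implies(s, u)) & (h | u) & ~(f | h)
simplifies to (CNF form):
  u & ~f & ~h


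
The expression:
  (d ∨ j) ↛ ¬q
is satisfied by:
  {d: True, j: True, q: True}
  {d: True, q: True, j: False}
  {j: True, q: True, d: False}


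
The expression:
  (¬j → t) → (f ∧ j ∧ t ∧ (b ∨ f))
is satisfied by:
  {f: True, t: False, j: False}
  {f: False, t: False, j: False}
  {t: True, j: True, f: True}


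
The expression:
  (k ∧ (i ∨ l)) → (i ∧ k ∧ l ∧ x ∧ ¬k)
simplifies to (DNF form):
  (¬i ∧ ¬l) ∨ ¬k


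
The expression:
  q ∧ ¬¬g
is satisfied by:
  {g: True, q: True}


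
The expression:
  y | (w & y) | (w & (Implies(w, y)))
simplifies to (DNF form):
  y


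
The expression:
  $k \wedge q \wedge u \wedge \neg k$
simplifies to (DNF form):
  $\text{False}$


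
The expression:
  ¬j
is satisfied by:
  {j: False}


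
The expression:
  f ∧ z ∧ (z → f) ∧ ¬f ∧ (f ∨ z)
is never true.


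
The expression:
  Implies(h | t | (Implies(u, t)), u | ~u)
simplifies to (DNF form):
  True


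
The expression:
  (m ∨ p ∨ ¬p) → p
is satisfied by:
  {p: True}


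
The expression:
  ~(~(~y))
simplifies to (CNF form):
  ~y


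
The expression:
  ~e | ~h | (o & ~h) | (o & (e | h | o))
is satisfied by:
  {o: True, h: False, e: False}
  {h: False, e: False, o: False}
  {o: True, e: True, h: False}
  {e: True, h: False, o: False}
  {o: True, h: True, e: False}
  {h: True, o: False, e: False}
  {o: True, e: True, h: True}


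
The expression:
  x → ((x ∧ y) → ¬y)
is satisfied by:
  {y: False, x: False}
  {x: True, y: False}
  {y: True, x: False}


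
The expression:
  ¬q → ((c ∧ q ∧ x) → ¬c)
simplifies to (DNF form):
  True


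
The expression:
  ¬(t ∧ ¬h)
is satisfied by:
  {h: True, t: False}
  {t: False, h: False}
  {t: True, h: True}


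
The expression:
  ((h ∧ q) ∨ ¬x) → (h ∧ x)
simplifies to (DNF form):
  x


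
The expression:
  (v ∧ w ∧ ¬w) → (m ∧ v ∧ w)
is always true.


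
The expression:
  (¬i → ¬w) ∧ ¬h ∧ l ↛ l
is never true.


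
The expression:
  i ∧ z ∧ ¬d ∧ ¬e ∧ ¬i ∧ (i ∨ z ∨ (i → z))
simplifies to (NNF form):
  False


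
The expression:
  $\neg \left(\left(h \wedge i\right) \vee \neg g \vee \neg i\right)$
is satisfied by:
  {i: True, g: True, h: False}


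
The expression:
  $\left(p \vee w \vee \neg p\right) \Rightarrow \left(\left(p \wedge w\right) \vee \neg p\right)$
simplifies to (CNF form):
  $w \vee \neg p$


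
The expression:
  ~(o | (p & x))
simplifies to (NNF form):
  ~o & (~p | ~x)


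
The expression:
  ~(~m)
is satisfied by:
  {m: True}


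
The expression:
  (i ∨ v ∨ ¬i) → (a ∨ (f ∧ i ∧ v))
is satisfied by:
  {i: True, a: True, v: True, f: True}
  {i: True, a: True, v: True, f: False}
  {i: True, a: True, f: True, v: False}
  {i: True, a: True, f: False, v: False}
  {a: True, v: True, f: True, i: False}
  {a: True, v: True, f: False, i: False}
  {a: True, v: False, f: True, i: False}
  {a: True, v: False, f: False, i: False}
  {i: True, v: True, f: True, a: False}


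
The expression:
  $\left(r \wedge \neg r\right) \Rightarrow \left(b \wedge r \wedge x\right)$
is always true.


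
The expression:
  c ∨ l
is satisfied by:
  {c: True, l: True}
  {c: True, l: False}
  {l: True, c: False}


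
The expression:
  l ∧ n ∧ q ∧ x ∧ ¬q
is never true.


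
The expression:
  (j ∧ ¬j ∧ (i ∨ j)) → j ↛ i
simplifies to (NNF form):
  True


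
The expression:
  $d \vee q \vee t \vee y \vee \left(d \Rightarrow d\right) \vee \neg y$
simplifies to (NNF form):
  $\text{True}$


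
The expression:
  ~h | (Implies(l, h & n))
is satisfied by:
  {n: True, l: False, h: False}
  {l: False, h: False, n: False}
  {h: True, n: True, l: False}
  {h: True, l: False, n: False}
  {n: True, l: True, h: False}
  {l: True, n: False, h: False}
  {h: True, l: True, n: True}


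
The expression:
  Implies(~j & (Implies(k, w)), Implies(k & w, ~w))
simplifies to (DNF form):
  j | ~k | ~w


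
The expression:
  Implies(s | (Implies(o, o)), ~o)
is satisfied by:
  {o: False}


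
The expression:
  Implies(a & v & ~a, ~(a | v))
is always true.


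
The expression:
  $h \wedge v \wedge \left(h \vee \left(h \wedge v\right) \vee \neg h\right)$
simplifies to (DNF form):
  $h \wedge v$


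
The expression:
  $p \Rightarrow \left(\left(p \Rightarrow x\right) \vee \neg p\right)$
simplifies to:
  $x \vee \neg p$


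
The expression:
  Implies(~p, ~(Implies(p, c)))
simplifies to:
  p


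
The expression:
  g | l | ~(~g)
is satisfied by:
  {l: True, g: True}
  {l: True, g: False}
  {g: True, l: False}


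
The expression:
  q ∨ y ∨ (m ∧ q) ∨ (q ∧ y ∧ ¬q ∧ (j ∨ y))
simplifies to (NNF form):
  q ∨ y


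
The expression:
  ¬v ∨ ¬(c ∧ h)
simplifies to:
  ¬c ∨ ¬h ∨ ¬v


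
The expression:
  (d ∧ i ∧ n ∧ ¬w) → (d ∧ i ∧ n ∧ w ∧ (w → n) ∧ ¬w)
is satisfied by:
  {w: True, d: False, n: False, i: False}
  {w: False, d: False, n: False, i: False}
  {i: True, w: True, d: False, n: False}
  {i: True, w: False, d: False, n: False}
  {n: True, w: True, d: False, i: False}
  {n: True, w: False, d: False, i: False}
  {i: True, n: True, w: True, d: False}
  {i: True, n: True, w: False, d: False}
  {d: True, w: True, i: False, n: False}
  {d: True, w: False, i: False, n: False}
  {i: True, d: True, w: True, n: False}
  {i: True, d: True, w: False, n: False}
  {n: True, d: True, w: True, i: False}
  {n: True, d: True, w: False, i: False}
  {n: True, d: True, i: True, w: True}


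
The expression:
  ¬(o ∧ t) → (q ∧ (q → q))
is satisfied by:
  {q: True, o: True, t: True}
  {q: True, o: True, t: False}
  {q: True, t: True, o: False}
  {q: True, t: False, o: False}
  {o: True, t: True, q: False}


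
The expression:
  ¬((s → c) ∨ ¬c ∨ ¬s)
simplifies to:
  False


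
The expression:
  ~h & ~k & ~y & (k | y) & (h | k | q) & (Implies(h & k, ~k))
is never true.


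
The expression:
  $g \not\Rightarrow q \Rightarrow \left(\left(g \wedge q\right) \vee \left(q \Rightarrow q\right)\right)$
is always true.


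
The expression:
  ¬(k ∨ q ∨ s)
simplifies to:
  ¬k ∧ ¬q ∧ ¬s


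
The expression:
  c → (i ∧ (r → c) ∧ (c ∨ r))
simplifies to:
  i ∨ ¬c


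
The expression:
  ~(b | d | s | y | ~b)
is never true.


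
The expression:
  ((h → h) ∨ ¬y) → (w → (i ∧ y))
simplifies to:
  (i ∧ y) ∨ ¬w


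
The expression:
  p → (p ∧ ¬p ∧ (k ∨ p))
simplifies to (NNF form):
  ¬p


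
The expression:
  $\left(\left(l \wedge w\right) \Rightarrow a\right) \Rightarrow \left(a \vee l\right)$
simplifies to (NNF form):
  $a \vee l$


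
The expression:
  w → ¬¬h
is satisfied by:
  {h: True, w: False}
  {w: False, h: False}
  {w: True, h: True}


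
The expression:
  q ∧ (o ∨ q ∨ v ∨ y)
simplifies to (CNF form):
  q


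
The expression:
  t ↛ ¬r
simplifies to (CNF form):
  r ∧ t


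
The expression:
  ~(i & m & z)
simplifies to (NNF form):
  ~i | ~m | ~z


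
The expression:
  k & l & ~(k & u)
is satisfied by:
  {k: True, l: True, u: False}


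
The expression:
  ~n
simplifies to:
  ~n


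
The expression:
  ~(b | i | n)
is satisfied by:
  {n: False, i: False, b: False}


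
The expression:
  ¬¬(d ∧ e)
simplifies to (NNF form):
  d ∧ e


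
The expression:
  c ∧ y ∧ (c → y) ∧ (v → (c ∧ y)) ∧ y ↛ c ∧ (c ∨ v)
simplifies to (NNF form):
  False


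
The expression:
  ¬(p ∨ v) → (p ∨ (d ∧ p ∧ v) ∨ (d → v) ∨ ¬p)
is always true.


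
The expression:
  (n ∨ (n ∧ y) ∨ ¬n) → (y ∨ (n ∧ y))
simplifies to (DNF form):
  y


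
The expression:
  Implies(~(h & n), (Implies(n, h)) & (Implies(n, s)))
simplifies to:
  h | ~n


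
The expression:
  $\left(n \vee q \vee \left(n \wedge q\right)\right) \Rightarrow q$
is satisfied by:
  {q: True, n: False}
  {n: False, q: False}
  {n: True, q: True}


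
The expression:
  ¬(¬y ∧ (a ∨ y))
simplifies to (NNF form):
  y ∨ ¬a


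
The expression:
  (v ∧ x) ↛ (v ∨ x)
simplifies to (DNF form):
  False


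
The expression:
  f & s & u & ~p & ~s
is never true.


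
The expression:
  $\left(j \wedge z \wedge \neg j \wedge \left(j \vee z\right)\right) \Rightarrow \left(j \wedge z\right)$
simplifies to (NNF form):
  $\text{True}$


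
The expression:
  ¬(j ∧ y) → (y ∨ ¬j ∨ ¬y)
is always true.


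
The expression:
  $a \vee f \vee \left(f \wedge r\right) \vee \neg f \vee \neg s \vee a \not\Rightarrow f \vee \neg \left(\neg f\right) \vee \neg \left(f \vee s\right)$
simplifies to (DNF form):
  $\text{True}$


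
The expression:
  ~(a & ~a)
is always true.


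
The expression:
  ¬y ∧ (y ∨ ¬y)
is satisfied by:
  {y: False}


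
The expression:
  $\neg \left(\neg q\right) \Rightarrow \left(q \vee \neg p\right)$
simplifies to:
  $\text{True}$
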